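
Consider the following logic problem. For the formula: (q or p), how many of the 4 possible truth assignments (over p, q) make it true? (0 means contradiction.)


Check all 4 assignments:
p=0, q=0: 0
p=0, q=1: 1
p=1, q=0: 1
p=1, q=1: 1
Count of True = 3

3


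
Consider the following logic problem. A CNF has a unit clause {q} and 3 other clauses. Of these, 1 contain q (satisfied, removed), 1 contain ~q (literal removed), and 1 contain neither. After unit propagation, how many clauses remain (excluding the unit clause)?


Satisfied (removed): 1
Shortened (remain): 1
Unchanged (remain): 1
Remaining = 1 + 1 = 2

2


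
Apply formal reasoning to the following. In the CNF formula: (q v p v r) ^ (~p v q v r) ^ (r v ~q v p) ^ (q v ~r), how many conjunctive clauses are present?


A CNF formula is a conjunction of clauses.
Clauses are separated by ^.
Counting the conjuncts: 4 clauses.

4


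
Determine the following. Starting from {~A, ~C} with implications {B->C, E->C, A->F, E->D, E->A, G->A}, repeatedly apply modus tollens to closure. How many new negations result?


Initial negated facts: {~A, ~C}
Apply modus tollens to closure:
  ~C and B->C  =>  ~B
  ~C and E->C  =>  ~E
  ~A and G->A  =>  ~G
Final negated: {~A, ~B, ~C, ~E, ~G}
New negations: {~B, ~E, ~G}
Count = 3

3


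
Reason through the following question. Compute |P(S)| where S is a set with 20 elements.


The power set of a set with n elements has 2^n elements.
|P(S)| = 2^20 = 1048576

1048576


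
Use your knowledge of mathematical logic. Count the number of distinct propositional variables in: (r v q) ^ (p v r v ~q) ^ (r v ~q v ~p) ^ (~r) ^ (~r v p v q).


Identify each variable that appears in the formula.
Variables found: p, q, r
Count = 3

3


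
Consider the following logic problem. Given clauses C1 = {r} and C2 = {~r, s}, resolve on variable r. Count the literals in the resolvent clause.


Remove r from C1 and ~r from C2.
C1 remainder: {}
C2 remainder: {s}
Union (resolvent): {s}
Resolvent has 1 literal(s).

1


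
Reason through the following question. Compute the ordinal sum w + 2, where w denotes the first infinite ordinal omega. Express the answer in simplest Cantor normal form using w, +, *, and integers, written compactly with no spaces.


Compute w + 2.
Ordinal + is associative but NOT commutative; for finite n>0, n + w = w but w + n stays w+n.
w + 2 is already in normal form (a successor ordinal beyond w).
Result = w+2

w+2


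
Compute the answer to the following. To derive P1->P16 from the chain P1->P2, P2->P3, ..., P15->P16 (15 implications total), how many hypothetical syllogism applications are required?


With 15 implications in a chain connecting 16 propositions:
P1->P2, P2->P3, ..., P15->P16
Steps needed = (number of implications) - 1 = 15 - 1 = 14

14


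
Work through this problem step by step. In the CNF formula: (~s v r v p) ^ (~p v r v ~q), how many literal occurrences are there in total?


Counting literals in each clause:
Clause 1: 3 literal(s)
Clause 2: 3 literal(s)
Total = 6

6


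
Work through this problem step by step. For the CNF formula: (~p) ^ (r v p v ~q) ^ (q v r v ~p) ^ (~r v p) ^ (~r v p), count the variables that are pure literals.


Check each variable for pure literal status:
p: mixed (not pure)
q: mixed (not pure)
r: mixed (not pure)
Pure literal count = 0

0


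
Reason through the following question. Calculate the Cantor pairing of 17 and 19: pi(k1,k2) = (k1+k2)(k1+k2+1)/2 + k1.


k1 + k2 = 36
(k1+k2)(k1+k2+1)/2 = 36 * 37 / 2 = 666
pi = 666 + 17 = 683

683


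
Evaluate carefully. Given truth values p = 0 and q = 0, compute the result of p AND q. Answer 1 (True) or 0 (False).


p = 0, q = 0
Operation: p AND q
Evaluate: 0 AND 0 = 0

0


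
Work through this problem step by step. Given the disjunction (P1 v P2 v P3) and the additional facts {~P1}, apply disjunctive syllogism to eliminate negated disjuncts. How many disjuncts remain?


Original disjuncts (3): P1, P2, P3
Negated (eliminate): ~P1
Remaining disjuncts: P2, P3
Count = 3 - 1 = 2

2


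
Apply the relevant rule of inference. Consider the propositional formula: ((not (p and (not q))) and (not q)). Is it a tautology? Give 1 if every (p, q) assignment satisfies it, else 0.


Check all 4 assignments:
p=0, q=0: 1
p=0, q=1: 0
p=1, q=0: 0
p=1, q=1: 0
Satisfying count = 1/4.
Tautology iff count = 4: no.

0


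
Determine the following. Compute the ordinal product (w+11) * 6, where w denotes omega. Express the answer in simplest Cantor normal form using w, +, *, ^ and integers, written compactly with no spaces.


Compute (w+11) * 6.
Ordinal * is associative and left-distributive over +, but NOT commutative; for finite n>1, n*w = w but w*n stays w*n.
(w+11) * 6 = (w+11) repeated 6 times. Each intermediate +11 is absorbed by the following w; only the last survives: w*6+11.
Result = w*6+11

w*6+11


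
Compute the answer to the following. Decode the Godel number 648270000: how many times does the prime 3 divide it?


Factorize 648270000 by dividing by 3 repeatedly.
Division steps: 3 divides 648270000 exactly 3 time(s).
Exponent of 3 = 3

3


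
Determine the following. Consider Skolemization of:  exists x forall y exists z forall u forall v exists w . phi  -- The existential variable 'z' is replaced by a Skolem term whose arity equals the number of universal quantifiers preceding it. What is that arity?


Quantifier prefix: exists x forall y exists z forall u forall v exists w
'z' is existentially quantified at position 3.
Universal variables preceding it: y
Skolem function arity = 1

1


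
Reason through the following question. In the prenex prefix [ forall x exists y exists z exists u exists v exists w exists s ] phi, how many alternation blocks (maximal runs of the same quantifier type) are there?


Quantifier-type sequence: A E E E E E E  (A=forall, E=exists)
Group into maximal same-type runs:
  Ax1 | Ex6
Number of blocks = 2

2


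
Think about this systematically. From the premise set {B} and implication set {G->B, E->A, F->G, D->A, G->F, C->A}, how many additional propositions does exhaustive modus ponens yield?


Initial facts: {B}
Apply modus ponens to closure:
  (no implication fires)
Final known: {B}
New propositions: {(none)}
Count = 0

0


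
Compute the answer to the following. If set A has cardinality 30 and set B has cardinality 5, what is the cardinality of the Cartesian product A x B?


The Cartesian product A x B contains all ordered pairs (a, b).
|A x B| = |A| * |B| = 30 * 5 = 150

150


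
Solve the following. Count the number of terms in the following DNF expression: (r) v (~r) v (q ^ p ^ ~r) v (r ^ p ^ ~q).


A DNF formula is a disjunction of terms (conjunctions).
Terms are separated by v.
Counting the disjuncts: 4 terms.

4


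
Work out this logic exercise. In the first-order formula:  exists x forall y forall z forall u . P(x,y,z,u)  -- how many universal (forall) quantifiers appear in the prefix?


Quantifier prefix: exists x forall y forall z forall u
Mark each quantifier type:
  E U U U
Universal count = 3, Existential count = 1
Asked for universal (forall) quantifiers: 3

3


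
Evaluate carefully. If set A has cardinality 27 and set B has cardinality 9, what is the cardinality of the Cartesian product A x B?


The Cartesian product A x B contains all ordered pairs (a, b).
|A x B| = |A| * |B| = 27 * 9 = 243

243


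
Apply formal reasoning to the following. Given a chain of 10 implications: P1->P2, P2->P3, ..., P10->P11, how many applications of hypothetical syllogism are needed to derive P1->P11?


With 10 implications in a chain connecting 11 propositions:
P1->P2, P2->P3, ..., P10->P11
Steps needed = (number of implications) - 1 = 10 - 1 = 9

9


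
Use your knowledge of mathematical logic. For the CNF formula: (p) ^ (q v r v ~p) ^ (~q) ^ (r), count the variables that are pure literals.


Check each variable for pure literal status:
p: mixed (not pure)
q: mixed (not pure)
r: pure positive
Pure literal count = 1

1


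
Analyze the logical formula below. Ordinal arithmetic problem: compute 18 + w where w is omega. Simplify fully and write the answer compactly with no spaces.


Compute 18 + w.
Ordinal + is associative but NOT commutative; for finite n>0, n + w = w but w + n stays w+n.
Any finite left addend is absorbed by w on the right: 18 + w = w.
Result = w

w


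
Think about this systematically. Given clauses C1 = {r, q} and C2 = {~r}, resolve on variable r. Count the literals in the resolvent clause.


Remove r from C1 and ~r from C2.
C1 remainder: {q}
C2 remainder: {}
Union (resolvent): {q}
Resolvent has 1 literal(s).

1


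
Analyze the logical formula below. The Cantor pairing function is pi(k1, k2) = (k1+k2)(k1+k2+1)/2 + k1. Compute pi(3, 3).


k1 + k2 = 6
(k1+k2)(k1+k2+1)/2 = 6 * 7 / 2 = 21
pi = 21 + 3 = 24

24


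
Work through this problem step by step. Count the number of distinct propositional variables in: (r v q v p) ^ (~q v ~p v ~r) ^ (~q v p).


Identify each variable that appears in the formula.
Variables found: p, q, r
Count = 3

3


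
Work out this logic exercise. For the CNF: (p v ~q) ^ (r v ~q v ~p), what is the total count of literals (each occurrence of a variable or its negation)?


Counting literals in each clause:
Clause 1: 2 literal(s)
Clause 2: 3 literal(s)
Total = 5

5


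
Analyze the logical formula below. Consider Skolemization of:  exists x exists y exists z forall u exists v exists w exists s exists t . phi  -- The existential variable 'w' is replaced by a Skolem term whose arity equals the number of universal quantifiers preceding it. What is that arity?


Quantifier prefix: exists x exists y exists z forall u exists v exists w exists s exists t
'w' is existentially quantified at position 6.
Universal variables preceding it: u
Skolem function arity = 1

1


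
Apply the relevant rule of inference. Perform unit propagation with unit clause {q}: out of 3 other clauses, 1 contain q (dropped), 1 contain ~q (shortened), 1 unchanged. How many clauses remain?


Satisfied (removed): 1
Shortened (remain): 1
Unchanged (remain): 1
Remaining = 1 + 1 = 2

2


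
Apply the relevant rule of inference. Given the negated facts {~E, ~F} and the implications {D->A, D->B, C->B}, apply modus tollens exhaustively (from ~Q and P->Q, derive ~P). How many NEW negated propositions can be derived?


Initial negated facts: {~E, ~F}
Apply modus tollens to closure:
  (no implication fires)
Final negated: {~E, ~F}
New negations: {(none)}
Count = 0

0


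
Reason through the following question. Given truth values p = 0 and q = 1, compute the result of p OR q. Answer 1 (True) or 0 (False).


p = 0, q = 1
Operation: p OR q
Evaluate: 0 OR 1 = 1

1


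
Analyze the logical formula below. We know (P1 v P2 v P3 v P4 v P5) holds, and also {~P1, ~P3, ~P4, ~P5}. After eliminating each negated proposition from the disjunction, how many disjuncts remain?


Original disjuncts (5): P1, P2, P3, P4, P5
Negated (eliminate): ~P1, ~P3, ~P4, ~P5
Remaining disjuncts: P2
Count = 5 - 4 = 1

1


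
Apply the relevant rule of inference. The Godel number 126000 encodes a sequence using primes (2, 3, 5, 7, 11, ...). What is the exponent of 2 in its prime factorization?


Factorize 126000 by dividing by 2 repeatedly.
Division steps: 2 divides 126000 exactly 4 time(s).
Exponent of 2 = 4

4


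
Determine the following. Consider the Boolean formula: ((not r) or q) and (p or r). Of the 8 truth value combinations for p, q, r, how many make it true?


Evaluate all 8 assignments for p, q, r:
p=0, q=0, r=0: 0
p=0, q=0, r=1: 0
p=0, q=1, r=0: 0
p=0, q=1, r=1: 1
p=1, q=0, r=0: 1
p=1, q=0, r=1: 0
p=1, q=1, r=0: 1
p=1, q=1, r=1: 1
Satisfying count = 4

4


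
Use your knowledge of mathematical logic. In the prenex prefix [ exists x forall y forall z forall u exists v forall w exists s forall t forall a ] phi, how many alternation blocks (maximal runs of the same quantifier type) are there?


Quantifier-type sequence: E A A A E A E A A  (A=forall, E=exists)
Group into maximal same-type runs:
  Ex1 | Ax3 | Ex1 | Ax1 | Ex1 | Ax2
Number of blocks = 6

6


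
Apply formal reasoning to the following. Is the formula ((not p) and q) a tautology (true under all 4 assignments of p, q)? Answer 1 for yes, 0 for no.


Check all 4 assignments:
p=0, q=0: 0
p=0, q=1: 1
p=1, q=0: 0
p=1, q=1: 0
Satisfying count = 1/4.
Tautology iff count = 4: no.

0


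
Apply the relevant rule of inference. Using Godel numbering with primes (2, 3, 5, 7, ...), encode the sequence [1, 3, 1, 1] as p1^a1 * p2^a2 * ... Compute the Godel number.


Encode each element as an exponent of the corresponding prime:
  2^1 = 2
  3^3 = 27
  5^1 = 5
  7^1 = 7
Product = 2 * 27 * 5 * 7 = 1890

1890


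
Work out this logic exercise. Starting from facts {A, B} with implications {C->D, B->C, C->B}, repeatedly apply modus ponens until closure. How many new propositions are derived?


Initial facts: {A, B}
Apply modus ponens to closure:
  B and B->C  =>  C
  C and C->D  =>  D
Final known: {A, B, C, D}
New propositions: {C, D}
Count = 2

2


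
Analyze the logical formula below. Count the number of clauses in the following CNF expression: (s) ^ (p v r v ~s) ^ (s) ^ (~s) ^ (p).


A CNF formula is a conjunction of clauses.
Clauses are separated by ^.
Counting the conjuncts: 5 clauses.

5


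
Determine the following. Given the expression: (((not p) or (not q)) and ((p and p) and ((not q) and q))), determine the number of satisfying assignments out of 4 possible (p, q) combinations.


Check all 4 assignments:
p=0, q=0: 0
p=0, q=1: 0
p=1, q=0: 0
p=1, q=1: 0
Count of True = 0

0


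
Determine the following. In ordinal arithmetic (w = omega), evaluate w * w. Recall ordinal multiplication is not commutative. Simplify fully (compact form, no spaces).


Compute w * w.
Ordinal * is associative and left-distributive over +, but NOT commutative; for finite n>1, n*w = w but w*n stays w*n.
w * w = w^2 by definition.
Result = w^2

w^2


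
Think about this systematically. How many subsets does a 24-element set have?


The power set of a set with n elements has 2^n elements.
|P(S)| = 2^24 = 16777216

16777216


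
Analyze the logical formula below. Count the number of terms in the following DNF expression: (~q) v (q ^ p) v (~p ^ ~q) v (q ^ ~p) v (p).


A DNF formula is a disjunction of terms (conjunctions).
Terms are separated by v.
Counting the disjuncts: 5 terms.

5


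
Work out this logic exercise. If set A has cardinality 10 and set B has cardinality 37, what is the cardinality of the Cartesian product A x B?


The Cartesian product A x B contains all ordered pairs (a, b).
|A x B| = |A| * |B| = 10 * 37 = 370

370


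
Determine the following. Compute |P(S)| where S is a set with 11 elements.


The power set of a set with n elements has 2^n elements.
|P(S)| = 2^11 = 2048

2048


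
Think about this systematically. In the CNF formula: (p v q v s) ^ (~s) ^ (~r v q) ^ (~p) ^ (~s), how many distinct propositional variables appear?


Identify each variable that appears in the formula.
Variables found: p, q, r, s
Count = 4

4


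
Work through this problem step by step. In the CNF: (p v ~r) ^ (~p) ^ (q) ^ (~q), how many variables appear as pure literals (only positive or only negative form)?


Check each variable for pure literal status:
p: mixed (not pure)
q: mixed (not pure)
r: pure negative
Pure literal count = 1

1


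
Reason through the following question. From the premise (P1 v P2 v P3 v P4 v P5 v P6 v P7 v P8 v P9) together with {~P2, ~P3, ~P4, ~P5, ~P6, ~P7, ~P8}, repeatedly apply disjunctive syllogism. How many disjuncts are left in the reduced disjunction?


Original disjuncts (9): P1, P2, P3, P4, P5, P6, P7, P8, P9
Negated (eliminate): ~P2, ~P3, ~P4, ~P5, ~P6, ~P7, ~P8
Remaining disjuncts: P1, P9
Count = 9 - 7 = 2

2


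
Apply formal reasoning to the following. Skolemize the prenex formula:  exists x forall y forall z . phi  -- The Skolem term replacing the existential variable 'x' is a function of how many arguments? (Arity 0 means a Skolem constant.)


Quantifier prefix: exists x forall y forall z
'x' is existentially quantified at position 1.
No universal quantifiers precede it.
Skolem function arity = 0 (a Skolem constant)

0


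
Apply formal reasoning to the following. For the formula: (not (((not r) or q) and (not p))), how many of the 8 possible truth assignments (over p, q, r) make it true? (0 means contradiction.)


Check all 8 assignments:
p=0, q=0, r=0: 0
p=0, q=0, r=1: 1
p=0, q=1, r=0: 0
p=0, q=1, r=1: 0
p=1, q=0, r=0: 1
p=1, q=0, r=1: 1
p=1, q=1, r=0: 1
p=1, q=1, r=1: 1
Count of True = 5

5


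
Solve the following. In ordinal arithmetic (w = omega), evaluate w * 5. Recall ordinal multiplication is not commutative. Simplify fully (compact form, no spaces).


Compute w * 5.
Ordinal * is associative and left-distributive over +, but NOT commutative; for finite n>1, n*w = w but w*n stays w*n.
w * 5 means 5 copies of w concatenated: w*5.
Result = w*5

w*5


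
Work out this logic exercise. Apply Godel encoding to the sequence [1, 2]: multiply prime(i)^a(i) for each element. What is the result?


Encode each element as an exponent of the corresponding prime:
  2^1 = 2
  3^2 = 9
Product = 2 * 9 = 18

18


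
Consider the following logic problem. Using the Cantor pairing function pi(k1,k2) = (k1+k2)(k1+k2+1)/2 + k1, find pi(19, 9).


k1 + k2 = 28
(k1+k2)(k1+k2+1)/2 = 28 * 29 / 2 = 406
pi = 406 + 19 = 425

425


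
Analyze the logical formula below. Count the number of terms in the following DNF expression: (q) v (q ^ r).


A DNF formula is a disjunction of terms (conjunctions).
Terms are separated by v.
Counting the disjuncts: 2 terms.

2


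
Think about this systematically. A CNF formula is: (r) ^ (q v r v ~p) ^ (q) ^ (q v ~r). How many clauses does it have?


A CNF formula is a conjunction of clauses.
Clauses are separated by ^.
Counting the conjuncts: 4 clauses.

4


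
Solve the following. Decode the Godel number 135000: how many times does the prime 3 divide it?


Factorize 135000 by dividing by 3 repeatedly.
Division steps: 3 divides 135000 exactly 3 time(s).
Exponent of 3 = 3

3


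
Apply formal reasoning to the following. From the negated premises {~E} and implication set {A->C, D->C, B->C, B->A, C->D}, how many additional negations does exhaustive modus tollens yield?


Initial negated facts: {~E}
Apply modus tollens to closure:
  (no implication fires)
Final negated: {~E}
New negations: {(none)}
Count = 0

0


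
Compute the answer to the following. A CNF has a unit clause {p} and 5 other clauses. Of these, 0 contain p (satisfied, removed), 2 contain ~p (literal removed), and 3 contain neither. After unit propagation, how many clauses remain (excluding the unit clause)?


Satisfied (removed): 0
Shortened (remain): 2
Unchanged (remain): 3
Remaining = 2 + 3 = 5

5


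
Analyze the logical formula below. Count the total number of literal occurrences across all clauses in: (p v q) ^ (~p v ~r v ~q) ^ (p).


Counting literals in each clause:
Clause 1: 2 literal(s)
Clause 2: 3 literal(s)
Clause 3: 1 literal(s)
Total = 6

6


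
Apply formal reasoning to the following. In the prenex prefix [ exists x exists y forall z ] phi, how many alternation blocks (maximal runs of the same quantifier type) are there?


Quantifier-type sequence: E E A  (A=forall, E=exists)
Group into maximal same-type runs:
  Ex2 | Ax1
Number of blocks = 2

2


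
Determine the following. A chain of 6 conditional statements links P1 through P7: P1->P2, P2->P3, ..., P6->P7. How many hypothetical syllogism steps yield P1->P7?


With 6 implications in a chain connecting 7 propositions:
P1->P2, P2->P3, ..., P6->P7
Steps needed = (number of implications) - 1 = 6 - 1 = 5

5


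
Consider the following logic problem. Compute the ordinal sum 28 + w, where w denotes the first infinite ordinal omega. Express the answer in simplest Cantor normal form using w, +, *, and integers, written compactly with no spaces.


Compute 28 + w.
Ordinal + is associative but NOT commutative; for finite n>0, n + w = w but w + n stays w+n.
Any finite left addend is absorbed by w on the right: 28 + w = w.
Result = w

w


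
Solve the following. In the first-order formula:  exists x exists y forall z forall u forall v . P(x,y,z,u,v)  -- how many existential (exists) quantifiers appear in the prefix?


Quantifier prefix: exists x exists y forall z forall u forall v
Mark each quantifier type:
  E E U U U
Universal count = 3, Existential count = 2
Asked for existential (exists) quantifiers: 2

2


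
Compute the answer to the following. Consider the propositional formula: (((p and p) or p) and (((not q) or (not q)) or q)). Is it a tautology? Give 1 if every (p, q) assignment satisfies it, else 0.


Check all 4 assignments:
p=0, q=0: 0
p=0, q=1: 0
p=1, q=0: 1
p=1, q=1: 1
Satisfying count = 2/4.
Tautology iff count = 4: no.

0


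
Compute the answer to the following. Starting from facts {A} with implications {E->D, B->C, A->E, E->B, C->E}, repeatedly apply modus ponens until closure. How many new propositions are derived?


Initial facts: {A}
Apply modus ponens to closure:
  A and A->E  =>  E
  E and E->B  =>  B
  E and E->D  =>  D
  B and B->C  =>  C
Final known: {A, B, C, D, E}
New propositions: {B, C, D, E}
Count = 4

4


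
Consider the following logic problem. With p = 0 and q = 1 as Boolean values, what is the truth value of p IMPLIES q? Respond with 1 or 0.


p = 0, q = 1
Operation: p IMPLIES q
Evaluate: 0 IMPLIES 1 = 1

1


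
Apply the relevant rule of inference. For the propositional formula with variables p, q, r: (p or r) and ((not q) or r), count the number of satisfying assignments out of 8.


Evaluate all 8 assignments for p, q, r:
p=0, q=0, r=0: 0
p=0, q=0, r=1: 1
p=0, q=1, r=0: 0
p=0, q=1, r=1: 1
p=1, q=0, r=0: 1
p=1, q=0, r=1: 1
p=1, q=1, r=0: 0
p=1, q=1, r=1: 1
Satisfying count = 5

5


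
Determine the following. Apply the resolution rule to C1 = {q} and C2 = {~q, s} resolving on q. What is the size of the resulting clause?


Remove q from C1 and ~q from C2.
C1 remainder: {}
C2 remainder: {s}
Union (resolvent): {s}
Resolvent has 1 literal(s).

1


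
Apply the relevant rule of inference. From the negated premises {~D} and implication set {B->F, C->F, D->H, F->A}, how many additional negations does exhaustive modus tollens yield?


Initial negated facts: {~D}
Apply modus tollens to closure:
  (no implication fires)
Final negated: {~D}
New negations: {(none)}
Count = 0

0


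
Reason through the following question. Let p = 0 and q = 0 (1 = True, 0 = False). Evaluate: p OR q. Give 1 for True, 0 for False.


p = 0, q = 0
Operation: p OR q
Evaluate: 0 OR 0 = 0

0


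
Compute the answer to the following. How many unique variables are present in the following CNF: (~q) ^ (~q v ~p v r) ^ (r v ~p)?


Identify each variable that appears in the formula.
Variables found: p, q, r
Count = 3

3


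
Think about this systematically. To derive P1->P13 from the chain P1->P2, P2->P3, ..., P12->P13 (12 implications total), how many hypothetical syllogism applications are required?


With 12 implications in a chain connecting 13 propositions:
P1->P2, P2->P3, ..., P12->P13
Steps needed = (number of implications) - 1 = 12 - 1 = 11

11


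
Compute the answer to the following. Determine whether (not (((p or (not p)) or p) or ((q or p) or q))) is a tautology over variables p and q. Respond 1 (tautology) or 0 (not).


Check all 4 assignments:
p=0, q=0: 0
p=0, q=1: 0
p=1, q=0: 0
p=1, q=1: 0
Satisfying count = 0/4.
Tautology iff count = 4: no.

0


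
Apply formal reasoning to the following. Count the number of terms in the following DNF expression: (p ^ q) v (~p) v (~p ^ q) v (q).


A DNF formula is a disjunction of terms (conjunctions).
Terms are separated by v.
Counting the disjuncts: 4 terms.

4


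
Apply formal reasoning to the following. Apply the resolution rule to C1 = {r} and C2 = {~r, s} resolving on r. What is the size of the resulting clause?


Remove r from C1 and ~r from C2.
C1 remainder: {}
C2 remainder: {s}
Union (resolvent): {s}
Resolvent has 1 literal(s).

1


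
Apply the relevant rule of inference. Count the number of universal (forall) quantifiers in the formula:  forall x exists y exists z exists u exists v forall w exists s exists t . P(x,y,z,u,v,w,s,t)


Quantifier prefix: forall x exists y exists z exists u exists v forall w exists s exists t
Mark each quantifier type:
  U E E E E U E E
Universal count = 2, Existential count = 6
Asked for universal (forall) quantifiers: 2

2


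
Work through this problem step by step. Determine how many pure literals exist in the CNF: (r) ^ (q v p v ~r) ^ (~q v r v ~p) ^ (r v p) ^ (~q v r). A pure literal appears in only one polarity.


Check each variable for pure literal status:
p: mixed (not pure)
q: mixed (not pure)
r: mixed (not pure)
Pure literal count = 0

0


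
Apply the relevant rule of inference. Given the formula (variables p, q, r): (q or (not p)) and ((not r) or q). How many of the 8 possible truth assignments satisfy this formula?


Evaluate all 8 assignments for p, q, r:
p=0, q=0, r=0: 1
p=0, q=0, r=1: 0
p=0, q=1, r=0: 1
p=0, q=1, r=1: 1
p=1, q=0, r=0: 0
p=1, q=0, r=1: 0
p=1, q=1, r=0: 1
p=1, q=1, r=1: 1
Satisfying count = 5

5


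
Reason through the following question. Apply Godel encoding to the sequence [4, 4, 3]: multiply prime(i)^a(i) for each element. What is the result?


Encode each element as an exponent of the corresponding prime:
  2^4 = 16
  3^4 = 81
  5^3 = 125
Product = 16 * 81 * 125 = 162000

162000


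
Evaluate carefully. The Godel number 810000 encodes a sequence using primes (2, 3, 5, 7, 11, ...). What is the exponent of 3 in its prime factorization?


Factorize 810000 by dividing by 3 repeatedly.
Division steps: 3 divides 810000 exactly 4 time(s).
Exponent of 3 = 4

4


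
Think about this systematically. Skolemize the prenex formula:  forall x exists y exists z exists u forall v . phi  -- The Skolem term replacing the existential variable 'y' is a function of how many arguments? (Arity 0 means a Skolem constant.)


Quantifier prefix: forall x exists y exists z exists u forall v
'y' is existentially quantified at position 2.
Universal variables preceding it: x
Skolem function arity = 1

1


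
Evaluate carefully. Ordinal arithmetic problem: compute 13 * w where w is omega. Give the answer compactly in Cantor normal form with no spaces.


Compute 13 * w.
Ordinal * is associative and left-distributive over +, but NOT commutative; for finite n>1, n*w = w but w*n stays w*n.
For finite n>0, n * w = sup{n*k : k<w} = w. So 13 * w = w.
Result = w

w


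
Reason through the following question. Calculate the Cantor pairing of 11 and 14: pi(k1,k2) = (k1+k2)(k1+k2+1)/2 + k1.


k1 + k2 = 25
(k1+k2)(k1+k2+1)/2 = 25 * 26 / 2 = 325
pi = 325 + 11 = 336

336


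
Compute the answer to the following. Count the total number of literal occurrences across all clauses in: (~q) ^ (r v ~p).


Counting literals in each clause:
Clause 1: 1 literal(s)
Clause 2: 2 literal(s)
Total = 3

3


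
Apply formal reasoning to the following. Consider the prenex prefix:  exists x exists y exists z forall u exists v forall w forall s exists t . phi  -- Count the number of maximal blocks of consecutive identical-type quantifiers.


Quantifier-type sequence: E E E A E A A E  (A=forall, E=exists)
Group into maximal same-type runs:
  Ex3 | Ax1 | Ex1 | Ax2 | Ex1
Number of blocks = 5

5


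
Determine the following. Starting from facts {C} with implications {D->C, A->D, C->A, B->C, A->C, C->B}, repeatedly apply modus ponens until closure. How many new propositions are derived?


Initial facts: {C}
Apply modus ponens to closure:
  C and C->A  =>  A
  C and C->B  =>  B
  A and A->D  =>  D
Final known: {A, B, C, D}
New propositions: {A, B, D}
Count = 3

3


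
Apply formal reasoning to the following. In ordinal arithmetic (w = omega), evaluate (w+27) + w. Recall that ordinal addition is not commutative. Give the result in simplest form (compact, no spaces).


Compute (w+27) + w.
Ordinal + is associative but NOT commutative; for finite n>0, n + w = w but w + n stays w+n.
(w+27) + w = w + (27+w) = w + w = w*2 (the finite tail 27 is absorbed by the right w).
Result = w*2

w*2


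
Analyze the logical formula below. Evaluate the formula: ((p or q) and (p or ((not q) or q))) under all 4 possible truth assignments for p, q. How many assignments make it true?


Check all 4 assignments:
p=0, q=0: 0
p=0, q=1: 1
p=1, q=0: 1
p=1, q=1: 1
Count of True = 3

3


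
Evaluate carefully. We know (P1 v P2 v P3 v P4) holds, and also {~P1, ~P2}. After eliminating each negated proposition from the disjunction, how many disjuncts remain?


Original disjuncts (4): P1, P2, P3, P4
Negated (eliminate): ~P1, ~P2
Remaining disjuncts: P3, P4
Count = 4 - 2 = 2

2


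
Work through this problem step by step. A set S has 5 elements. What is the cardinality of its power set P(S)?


The power set of a set with n elements has 2^n elements.
|P(S)| = 2^5 = 32

32


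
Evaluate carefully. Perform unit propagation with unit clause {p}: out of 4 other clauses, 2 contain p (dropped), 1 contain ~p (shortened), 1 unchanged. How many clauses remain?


Satisfied (removed): 2
Shortened (remain): 1
Unchanged (remain): 1
Remaining = 1 + 1 = 2

2


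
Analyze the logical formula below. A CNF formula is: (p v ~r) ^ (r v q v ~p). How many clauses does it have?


A CNF formula is a conjunction of clauses.
Clauses are separated by ^.
Counting the conjuncts: 2 clauses.

2


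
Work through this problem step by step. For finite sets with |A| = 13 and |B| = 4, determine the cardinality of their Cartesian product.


The Cartesian product A x B contains all ordered pairs (a, b).
|A x B| = |A| * |B| = 13 * 4 = 52

52


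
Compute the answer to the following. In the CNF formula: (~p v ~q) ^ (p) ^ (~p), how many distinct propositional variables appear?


Identify each variable that appears in the formula.
Variables found: p, q
Count = 2

2


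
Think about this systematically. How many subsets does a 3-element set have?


The power set of a set with n elements has 2^n elements.
|P(S)| = 2^3 = 8

8


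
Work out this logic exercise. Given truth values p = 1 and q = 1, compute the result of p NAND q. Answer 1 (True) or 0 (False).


p = 1, q = 1
Operation: p NAND q
Evaluate: 1 NAND 1 = 0

0


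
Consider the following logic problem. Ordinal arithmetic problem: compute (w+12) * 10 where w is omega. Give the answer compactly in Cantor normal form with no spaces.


Compute (w+12) * 10.
Ordinal * is associative and left-distributive over +, but NOT commutative; for finite n>1, n*w = w but w*n stays w*n.
(w+12) * 10 = (w+12) repeated 10 times. Each intermediate +12 is absorbed by the following w; only the last survives: w*10+12.
Result = w*10+12

w*10+12


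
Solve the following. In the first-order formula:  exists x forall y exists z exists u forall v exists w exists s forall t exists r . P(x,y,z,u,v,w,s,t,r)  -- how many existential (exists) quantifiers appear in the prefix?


Quantifier prefix: exists x forall y exists z exists u forall v exists w exists s forall t exists r
Mark each quantifier type:
  E U E E U E E U E
Universal count = 3, Existential count = 6
Asked for existential (exists) quantifiers: 6

6


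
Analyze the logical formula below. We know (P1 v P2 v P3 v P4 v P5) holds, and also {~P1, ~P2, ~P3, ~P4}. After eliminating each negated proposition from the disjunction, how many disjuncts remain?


Original disjuncts (5): P1, P2, P3, P4, P5
Negated (eliminate): ~P1, ~P2, ~P3, ~P4
Remaining disjuncts: P5
Count = 5 - 4 = 1

1


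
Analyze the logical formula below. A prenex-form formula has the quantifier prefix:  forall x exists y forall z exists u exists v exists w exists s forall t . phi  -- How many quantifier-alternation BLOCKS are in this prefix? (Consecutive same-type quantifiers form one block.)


Quantifier-type sequence: A E A E E E E A  (A=forall, E=exists)
Group into maximal same-type runs:
  Ax1 | Ex1 | Ax1 | Ex4 | Ax1
Number of blocks = 5

5


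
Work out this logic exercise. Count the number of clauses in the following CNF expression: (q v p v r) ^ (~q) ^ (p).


A CNF formula is a conjunction of clauses.
Clauses are separated by ^.
Counting the conjuncts: 3 clauses.

3


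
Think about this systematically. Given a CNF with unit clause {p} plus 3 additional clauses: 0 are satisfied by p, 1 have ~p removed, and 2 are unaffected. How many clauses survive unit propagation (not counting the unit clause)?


Satisfied (removed): 0
Shortened (remain): 1
Unchanged (remain): 2
Remaining = 1 + 2 = 3

3


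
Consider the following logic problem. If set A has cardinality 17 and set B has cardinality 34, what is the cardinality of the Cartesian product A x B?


The Cartesian product A x B contains all ordered pairs (a, b).
|A x B| = |A| * |B| = 17 * 34 = 578

578


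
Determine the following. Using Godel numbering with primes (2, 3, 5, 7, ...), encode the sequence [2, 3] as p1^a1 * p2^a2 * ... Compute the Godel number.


Encode each element as an exponent of the corresponding prime:
  2^2 = 4
  3^3 = 27
Product = 4 * 27 = 108

108


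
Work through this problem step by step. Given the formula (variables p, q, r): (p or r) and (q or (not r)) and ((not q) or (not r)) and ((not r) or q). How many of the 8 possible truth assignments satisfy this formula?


Evaluate all 8 assignments for p, q, r:
p=0, q=0, r=0: 0
p=0, q=0, r=1: 0
p=0, q=1, r=0: 0
p=0, q=1, r=1: 0
p=1, q=0, r=0: 1
p=1, q=0, r=1: 0
p=1, q=1, r=0: 1
p=1, q=1, r=1: 0
Satisfying count = 2

2


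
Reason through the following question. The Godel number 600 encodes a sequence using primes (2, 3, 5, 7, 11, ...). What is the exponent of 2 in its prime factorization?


Factorize 600 by dividing by 2 repeatedly.
Division steps: 2 divides 600 exactly 3 time(s).
Exponent of 2 = 3

3


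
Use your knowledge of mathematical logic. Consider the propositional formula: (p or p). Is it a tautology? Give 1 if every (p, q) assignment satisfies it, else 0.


Check all 4 assignments:
p=0, q=0: 0
p=0, q=1: 0
p=1, q=0: 1
p=1, q=1: 1
Satisfying count = 2/4.
Tautology iff count = 4: no.

0


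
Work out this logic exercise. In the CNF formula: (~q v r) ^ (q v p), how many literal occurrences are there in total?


Counting literals in each clause:
Clause 1: 2 literal(s)
Clause 2: 2 literal(s)
Total = 4

4


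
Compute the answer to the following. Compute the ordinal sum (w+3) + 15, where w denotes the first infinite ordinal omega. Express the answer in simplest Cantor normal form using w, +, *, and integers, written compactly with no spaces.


Compute (w+3) + 15.
Ordinal + is associative but NOT commutative; for finite n>0, n + w = w but w + n stays w+n.
By associativity: (w+3) + 15 = w + (3+15) = w+18.
Result = w+18

w+18


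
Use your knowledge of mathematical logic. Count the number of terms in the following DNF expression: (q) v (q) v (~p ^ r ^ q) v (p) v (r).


A DNF formula is a disjunction of terms (conjunctions).
Terms are separated by v.
Counting the disjuncts: 5 terms.

5


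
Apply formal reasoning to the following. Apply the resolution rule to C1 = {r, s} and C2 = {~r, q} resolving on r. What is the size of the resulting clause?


Remove r from C1 and ~r from C2.
C1 remainder: {s}
C2 remainder: {q}
Union (resolvent): {q, s}
Resolvent has 2 literal(s).

2


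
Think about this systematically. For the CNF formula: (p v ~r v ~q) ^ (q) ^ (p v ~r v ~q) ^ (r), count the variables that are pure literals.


Check each variable for pure literal status:
p: pure positive
q: mixed (not pure)
r: mixed (not pure)
Pure literal count = 1

1


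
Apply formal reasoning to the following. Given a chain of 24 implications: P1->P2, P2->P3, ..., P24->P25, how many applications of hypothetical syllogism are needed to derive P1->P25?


With 24 implications in a chain connecting 25 propositions:
P1->P2, P2->P3, ..., P24->P25
Steps needed = (number of implications) - 1 = 24 - 1 = 23

23


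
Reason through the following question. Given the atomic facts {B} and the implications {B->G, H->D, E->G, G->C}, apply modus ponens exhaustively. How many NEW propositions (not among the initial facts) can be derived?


Initial facts: {B}
Apply modus ponens to closure:
  B and B->G  =>  G
  G and G->C  =>  C
Final known: {B, C, G}
New propositions: {C, G}
Count = 2

2


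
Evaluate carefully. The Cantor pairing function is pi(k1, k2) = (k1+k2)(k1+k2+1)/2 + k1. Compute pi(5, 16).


k1 + k2 = 21
(k1+k2)(k1+k2+1)/2 = 21 * 22 / 2 = 231
pi = 231 + 5 = 236

236


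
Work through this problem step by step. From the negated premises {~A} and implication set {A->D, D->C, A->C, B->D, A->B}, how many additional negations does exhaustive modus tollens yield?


Initial negated facts: {~A}
Apply modus tollens to closure:
  (no implication fires)
Final negated: {~A}
New negations: {(none)}
Count = 0

0


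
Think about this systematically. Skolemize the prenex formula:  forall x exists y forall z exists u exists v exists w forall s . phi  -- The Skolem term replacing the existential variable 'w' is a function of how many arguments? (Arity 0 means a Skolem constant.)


Quantifier prefix: forall x exists y forall z exists u exists v exists w forall s
'w' is existentially quantified at position 6.
Universal variables preceding it: x, z
Skolem function arity = 2

2


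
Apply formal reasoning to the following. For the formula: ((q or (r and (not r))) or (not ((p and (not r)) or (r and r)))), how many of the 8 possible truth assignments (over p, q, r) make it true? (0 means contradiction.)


Check all 8 assignments:
p=0, q=0, r=0: 1
p=0, q=0, r=1: 0
p=0, q=1, r=0: 1
p=0, q=1, r=1: 1
p=1, q=0, r=0: 0
p=1, q=0, r=1: 0
p=1, q=1, r=0: 1
p=1, q=1, r=1: 1
Count of True = 5

5


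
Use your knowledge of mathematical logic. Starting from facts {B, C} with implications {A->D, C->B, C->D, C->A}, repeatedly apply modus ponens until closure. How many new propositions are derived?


Initial facts: {B, C}
Apply modus ponens to closure:
  C and C->D  =>  D
  C and C->A  =>  A
Final known: {A, B, C, D}
New propositions: {A, D}
Count = 2

2


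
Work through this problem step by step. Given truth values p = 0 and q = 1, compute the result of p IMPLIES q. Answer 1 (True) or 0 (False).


p = 0, q = 1
Operation: p IMPLIES q
Evaluate: 0 IMPLIES 1 = 1

1


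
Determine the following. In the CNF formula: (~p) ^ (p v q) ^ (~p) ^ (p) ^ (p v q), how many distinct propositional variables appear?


Identify each variable that appears in the formula.
Variables found: p, q
Count = 2

2


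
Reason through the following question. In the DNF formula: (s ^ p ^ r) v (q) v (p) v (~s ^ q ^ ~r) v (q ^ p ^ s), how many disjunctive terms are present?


A DNF formula is a disjunction of terms (conjunctions).
Terms are separated by v.
Counting the disjuncts: 5 terms.

5


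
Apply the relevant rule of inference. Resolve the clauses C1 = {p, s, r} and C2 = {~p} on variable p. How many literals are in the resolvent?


Remove p from C1 and ~p from C2.
C1 remainder: {s, r}
C2 remainder: {}
Union (resolvent): {r, s}
Resolvent has 2 literal(s).

2


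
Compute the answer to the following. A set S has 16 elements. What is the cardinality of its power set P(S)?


The power set of a set with n elements has 2^n elements.
|P(S)| = 2^16 = 65536

65536


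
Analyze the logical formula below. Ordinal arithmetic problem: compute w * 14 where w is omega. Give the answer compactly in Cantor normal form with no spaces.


Compute w * 14.
Ordinal * is associative and left-distributive over +, but NOT commutative; for finite n>1, n*w = w but w*n stays w*n.
w * 14 means 14 copies of w concatenated: w*14.
Result = w*14

w*14
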